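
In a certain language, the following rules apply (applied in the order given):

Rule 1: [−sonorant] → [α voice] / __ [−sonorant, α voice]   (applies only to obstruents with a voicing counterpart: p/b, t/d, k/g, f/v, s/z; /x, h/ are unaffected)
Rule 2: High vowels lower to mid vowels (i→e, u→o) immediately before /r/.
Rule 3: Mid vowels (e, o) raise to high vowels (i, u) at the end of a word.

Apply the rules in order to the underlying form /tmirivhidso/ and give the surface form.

Rule 1 (regressive voicing assimilation): /v/ precedes the voiceless obstruent /h/, so it devoices to [f] by assimilation. /d/ precedes the voiceless obstruent /s/, so it devoices to [t] by assimilation. /tmirivhidso/ → tmirifhitso.
Rule 2 (pre-rhotic lowering): /i/ is a high vowel immediately before /r/, so it lowers to [e]. /tmirifhitso/ → tmerifhitso.
Rule 3 (final vowel raising): /o/ is a mid vowel in word-final position, so it raises to [u]. /tmerifhitso/ → tmerifhitsu.

tmerifhitsu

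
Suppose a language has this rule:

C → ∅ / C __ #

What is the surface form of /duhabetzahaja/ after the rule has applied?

No segment of /duhabetzahaja/ meets the structural description of the rule, so the form surfaces unchanged.

duhabetzahaja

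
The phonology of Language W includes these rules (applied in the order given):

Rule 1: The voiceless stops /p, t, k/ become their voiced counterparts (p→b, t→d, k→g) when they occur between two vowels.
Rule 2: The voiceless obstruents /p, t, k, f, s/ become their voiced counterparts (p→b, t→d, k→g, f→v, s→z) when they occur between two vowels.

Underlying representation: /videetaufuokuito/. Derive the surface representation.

videedauvuoguido

Rule 1 (intervocalic voicing): /t/ is a voiceless stop between vowels /e/ and /a/, so it voices to [d]. /k/ is a voiceless stop between vowels /o/ and /u/, so it voices to [g]. /t/ is a voiceless stop between vowels /i/ and /o/, so it voices to [d]. /videetaufuokuito/ → videedaufuoguido.
Rule 2 (intervocalic voicing): /f/ is a voiceless obstruent between vowels /u/ and /u/, so it voices to [v]. /videedaufuoguido/ → videedauvuoguido.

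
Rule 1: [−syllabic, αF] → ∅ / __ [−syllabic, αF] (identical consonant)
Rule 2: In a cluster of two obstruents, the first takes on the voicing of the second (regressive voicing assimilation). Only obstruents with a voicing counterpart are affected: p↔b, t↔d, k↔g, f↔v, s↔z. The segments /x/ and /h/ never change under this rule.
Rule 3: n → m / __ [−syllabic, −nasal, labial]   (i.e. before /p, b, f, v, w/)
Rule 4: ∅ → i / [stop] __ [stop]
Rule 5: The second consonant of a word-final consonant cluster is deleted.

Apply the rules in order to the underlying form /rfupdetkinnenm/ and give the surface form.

Rule 1 (degemination): /nn/ is a geminate; the first /n/ deletes. /rfupdetkinnenm/ → rfupdetkinenm.
Rule 2 (regressive voicing assimilation): /p/ precedes the voiced obstruent /d/, so it voices to [b] by assimilation. /rfupdetkinenm/ → rfubdetkinenm.
Rule 3 (nasal place assimilation): no segment meets the environment; /rfubdetkinenm/ is unchanged.
Rule 4 (stop-cluster i-epenthesis): /b/ and /d/ form a stop–stop cluster, so [i] is inserted between them. /t/ and /k/ form a stop–stop cluster, so [i] is inserted between them. /rfubdetkinenm/ → rfubidetikinenm.
Rule 5 (final cluster simplification): /m/ is the second consonant of a word-final cluster /nm/, so it deletes. /rfubidetikinenm/ → rfubidetikinen.

rfubidetikinen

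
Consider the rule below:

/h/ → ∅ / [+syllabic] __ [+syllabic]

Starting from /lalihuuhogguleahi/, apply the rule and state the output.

/h/ occurs between vowels /i/ and /u/, so it deletes.
/h/ occurs between vowels /u/ and /o/, so it deletes.
/h/ occurs between vowels /a/ and /i/, so it deletes.
Surface form: [laliuuogguleai].

laliuuogguleai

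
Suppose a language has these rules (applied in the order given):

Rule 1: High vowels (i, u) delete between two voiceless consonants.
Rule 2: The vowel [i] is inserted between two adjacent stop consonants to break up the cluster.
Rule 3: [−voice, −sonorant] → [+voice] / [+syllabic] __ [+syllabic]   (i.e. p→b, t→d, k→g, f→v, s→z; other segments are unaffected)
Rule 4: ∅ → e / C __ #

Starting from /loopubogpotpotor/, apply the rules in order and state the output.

loobubogibodibodore

Rule 1 (high vowel syncope): no segment meets the environment; /loopubogpotpotor/ is unchanged.
Rule 2 (stop-cluster i-epenthesis): /g/ and /p/ form a stop–stop cluster, so [i] is inserted between them. /t/ and /p/ form a stop–stop cluster, so [i] is inserted between them. /loopubogpotpotor/ → loopubogipotipotor.
Rule 3 (intervocalic voicing): /p/ is a voiceless obstruent between vowels /o/ and /u/, so it voices to [b]. /p/ is a voiceless obstruent between vowels /i/ and /o/, so it voices to [b]. /t/ is a voiceless obstruent between vowels /o/ and /i/, so it voices to [d]. /p/ is a voiceless obstruent between vowels /i/ and /o/, so it voices to [b]. /t/ is a voiceless obstruent between vowels /o/ and /o/, so it voices to [d]. /loopubogipotipotor/ → loobubogibodibodor.
Rule 4 (final e-epenthesis): the form ends in the consonant /r/, so [e] is inserted word-finally. /loobubogibodibodor/ → loobubogibodibodore.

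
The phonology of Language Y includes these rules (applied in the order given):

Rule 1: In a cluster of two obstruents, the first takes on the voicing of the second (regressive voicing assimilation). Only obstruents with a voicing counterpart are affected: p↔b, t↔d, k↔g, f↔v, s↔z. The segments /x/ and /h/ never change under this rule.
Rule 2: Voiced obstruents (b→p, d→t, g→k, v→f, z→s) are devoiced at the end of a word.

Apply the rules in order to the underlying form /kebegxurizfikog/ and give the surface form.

Rule 1 (regressive voicing assimilation): /g/ precedes the voiceless obstruent /x/, so it devoices to [k] by assimilation. /z/ precedes the voiceless obstruent /f/, so it devoices to [s] by assimilation. /kebegxurizfikog/ → kebekxurisfikog.
Rule 2 (final devoicing): /g/ is a voiced obstruent in word-final position, so it devoices to [k]. /kebekxurisfikog/ → kebekxurisfikok.

kebekxurisfikok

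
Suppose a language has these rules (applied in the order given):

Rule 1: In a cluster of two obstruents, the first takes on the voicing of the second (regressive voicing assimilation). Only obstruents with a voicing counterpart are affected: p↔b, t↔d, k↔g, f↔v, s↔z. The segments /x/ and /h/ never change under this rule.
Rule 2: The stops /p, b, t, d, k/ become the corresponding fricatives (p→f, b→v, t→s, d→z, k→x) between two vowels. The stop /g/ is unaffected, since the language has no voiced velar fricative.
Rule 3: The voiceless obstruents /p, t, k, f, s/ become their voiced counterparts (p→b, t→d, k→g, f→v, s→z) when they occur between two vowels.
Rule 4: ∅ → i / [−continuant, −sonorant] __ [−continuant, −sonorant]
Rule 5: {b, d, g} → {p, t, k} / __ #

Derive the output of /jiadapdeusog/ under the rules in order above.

jiazabideuzok

Rule 1 (regressive voicing assimilation): /p/ precedes the voiced obstruent /d/, so it voices to [b] by assimilation. /jiadapdeusog/ → jiadabdeusog.
Rule 2 (intervocalic spirantization): /d/ is a stop between vowels /a/ and /a/, so it spirantizes to the fricative [z]. /jiadabdeusog/ → jiazabdeusog.
Rule 3 (intervocalic voicing): /s/ is a voiceless obstruent between vowels /u/ and /o/, so it voices to [z]. /jiazabdeusog/ → jiazabdeuzog.
Rule 4 (stop-cluster i-epenthesis): /b/ and /d/ form a stop–stop cluster, so [i] is inserted between them. /jiazabdeuzog/ → jiazabideuzog.
Rule 5 (final devoicing): /g/ is a voiced stop in word-final position, so it devoices to [k]. /jiazabideuzog/ → jiazabideuzok.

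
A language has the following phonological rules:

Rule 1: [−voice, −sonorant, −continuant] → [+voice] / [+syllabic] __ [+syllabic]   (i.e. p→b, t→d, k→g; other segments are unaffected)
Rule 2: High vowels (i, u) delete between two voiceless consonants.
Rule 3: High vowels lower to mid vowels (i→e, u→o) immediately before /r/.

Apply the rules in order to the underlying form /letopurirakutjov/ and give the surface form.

ledoboreragutjov

Rule 1 (intervocalic voicing): /t/ is a voiceless stop between vowels /e/ and /o/, so it voices to [d]. /p/ is a voiceless stop between vowels /o/ and /u/, so it voices to [b]. /k/ is a voiceless stop between vowels /a/ and /u/, so it voices to [g]. /letopurirakutjov/ → ledoburiragutjov.
Rule 2 (high vowel syncope): no segment meets the environment; /ledoburiragutjov/ is unchanged.
Rule 3 (pre-rhotic lowering): /u/ is a high vowel immediately before /r/, so it lowers to [o]. /i/ is a high vowel immediately before /r/, so it lowers to [e]. /ledoburiragutjov/ → ledoboreragutjov.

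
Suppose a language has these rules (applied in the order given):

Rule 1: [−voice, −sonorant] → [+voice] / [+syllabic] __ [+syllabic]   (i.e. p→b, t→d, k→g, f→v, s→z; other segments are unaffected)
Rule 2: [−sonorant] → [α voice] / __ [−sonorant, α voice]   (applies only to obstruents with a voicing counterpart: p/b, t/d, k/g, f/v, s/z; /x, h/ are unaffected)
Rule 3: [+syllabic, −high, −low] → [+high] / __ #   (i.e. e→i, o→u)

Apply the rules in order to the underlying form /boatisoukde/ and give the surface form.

boadizougdi

Rule 1 (intervocalic voicing): /t/ is a voiceless obstruent between vowels /a/ and /i/, so it voices to [d]. /s/ is a voiceless obstruent between vowels /i/ and /o/, so it voices to [z]. /boatisoukde/ → boadizoukde.
Rule 2 (regressive voicing assimilation): /k/ precedes the voiced obstruent /d/, so it voices to [g] by assimilation. /boadizoukde/ → boadizougde.
Rule 3 (final vowel raising): /e/ is a mid vowel in word-final position, so it raises to [i]. /boadizougde/ → boadizougdi.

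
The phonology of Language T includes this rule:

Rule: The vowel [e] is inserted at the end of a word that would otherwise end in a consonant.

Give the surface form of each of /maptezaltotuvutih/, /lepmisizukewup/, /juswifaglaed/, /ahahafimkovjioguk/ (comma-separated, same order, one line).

maptezaltotuvutihe, lepmisizukewupe, juswifaglaede, ahahafimkovjioguke

/maptezaltotuvutih/: the form ends in the consonant /h/, so [e] is inserted word-finally. → [maptezaltotuvutihe].
/lepmisizukewup/: the form ends in the consonant /p/, so [e] is inserted word-finally. → [lepmisizukewupe].
/juswifaglaed/: the form ends in the consonant /d/, so [e] is inserted word-finally. → [juswifaglaede].
/ahahafimkovjioguk/: the form ends in the consonant /k/, so [e] is inserted word-finally. → [ahahafimkovjioguke].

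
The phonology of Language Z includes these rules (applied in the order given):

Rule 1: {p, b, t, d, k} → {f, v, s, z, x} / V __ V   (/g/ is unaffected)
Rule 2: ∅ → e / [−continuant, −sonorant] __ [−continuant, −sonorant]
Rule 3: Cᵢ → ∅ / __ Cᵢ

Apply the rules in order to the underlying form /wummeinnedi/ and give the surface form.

wumeinezi

Rule 1 (intervocalic spirantization): /d/ is a stop between vowels /e/ and /i/, so it spirantizes to the fricative [z]. /wummeinnedi/ → wummeinnezi.
Rule 2 (stop-cluster e-epenthesis): no segment meets the environment; /wummeinnezi/ is unchanged.
Rule 3 (degemination): /mm/ is a geminate; the first /m/ deletes. /nn/ is a geminate; the first /n/ deletes. /wummeinnezi/ → wumeinezi.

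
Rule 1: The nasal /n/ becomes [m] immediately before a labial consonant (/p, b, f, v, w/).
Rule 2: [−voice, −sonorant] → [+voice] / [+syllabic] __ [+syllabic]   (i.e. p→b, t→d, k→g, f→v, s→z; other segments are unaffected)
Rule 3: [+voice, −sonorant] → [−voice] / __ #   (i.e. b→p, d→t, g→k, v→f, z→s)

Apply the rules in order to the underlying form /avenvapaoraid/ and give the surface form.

avemvabaorait

Rule 1 (nasal place assimilation): /n/ precedes the labial consonant /v/, so it assimilates in place to [m]. /avenvapaoraid/ → avemvapaoraid.
Rule 2 (intervocalic voicing): /p/ is a voiceless obstruent between vowels /a/ and /a/, so it voices to [b]. /avemvapaoraid/ → avemvabaoraid.
Rule 3 (final devoicing): /d/ is a voiced obstruent in word-final position, so it devoices to [t]. /avemvabaoraid/ → avemvabaorait.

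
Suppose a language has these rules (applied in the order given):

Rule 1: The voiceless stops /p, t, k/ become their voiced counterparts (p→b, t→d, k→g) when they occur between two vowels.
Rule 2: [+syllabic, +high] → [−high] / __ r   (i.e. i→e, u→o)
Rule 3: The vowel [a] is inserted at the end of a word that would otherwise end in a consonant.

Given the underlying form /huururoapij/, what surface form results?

Rule 1 (intervocalic voicing): /p/ is a voiceless stop between vowels /a/ and /i/, so it voices to [b]. /huururoapij/ → huururoabij.
Rule 2 (pre-rhotic lowering): /u/ is a high vowel immediately before /r/, so it lowers to [o]. /u/ is a high vowel immediately before /r/, so it lowers to [o]. /huururoabij/ → huororoabij.
Rule 3 (final a-epenthesis): the form ends in the consonant /j/, so [a] is inserted word-finally. /huororoabij/ → huororoabija.

huororoabija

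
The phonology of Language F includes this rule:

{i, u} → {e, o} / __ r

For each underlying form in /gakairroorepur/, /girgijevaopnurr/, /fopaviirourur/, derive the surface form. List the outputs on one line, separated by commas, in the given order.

/gakairroorepur/: /i/ is a high vowel immediately before /r/, so it lowers to [e]. /u/ is a high vowel immediately before /r/, so it lowers to [o]. → [gakaerroorepor].
/girgijevaopnurr/: /i/ is a high vowel immediately before /r/, so it lowers to [e]. /u/ is a high vowel immediately before /r/, so it lowers to [o]. → [gergijevaopnorr].
/fopaviirourur/: /i/ is a high vowel immediately before /r/, so it lowers to [e]. /u/ is a high vowel immediately before /r/, so it lowers to [o]. /u/ is a high vowel immediately before /r/, so it lowers to [o]. → [fopavierooror].

gakaerroorepor, gergijevaopnorr, fopavierooror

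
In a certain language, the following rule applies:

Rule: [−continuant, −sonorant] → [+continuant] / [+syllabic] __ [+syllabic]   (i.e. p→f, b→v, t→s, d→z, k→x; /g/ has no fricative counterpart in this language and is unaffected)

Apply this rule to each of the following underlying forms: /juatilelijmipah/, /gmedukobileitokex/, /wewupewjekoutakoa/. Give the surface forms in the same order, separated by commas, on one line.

juasilelijmifah, gmezuxovileisoxex, wewufewjexousaxoa

/juatilelijmipah/: /t/ is a stop between vowels /a/ and /i/, so it spirantizes to the fricative [s]. /p/ is a stop between vowels /i/ and /a/, so it spirantizes to the fricative [f]. → [juasilelijmifah].
/gmedukobileitokex/: /d/ is a stop between vowels /e/ and /u/, so it spirantizes to the fricative [z]. /k/ is a stop between vowels /u/ and /o/, so it spirantizes to the fricative [x]. /b/ is a stop between vowels /o/ and /i/, so it spirantizes to the fricative [v]. /t/ is a stop between vowels /i/ and /o/, so it spirantizes to the fricative [s]. /k/ is a stop between vowels /o/ and /e/, so it spirantizes to the fricative [x]. → [gmezuxovileisoxex].
/wewupewjekoutakoa/: /p/ is a stop between vowels /u/ and /e/, so it spirantizes to the fricative [f]. /k/ is a stop between vowels /e/ and /o/, so it spirantizes to the fricative [x]. /t/ is a stop between vowels /u/ and /a/, so it spirantizes to the fricative [s]. /k/ is a stop between vowels /a/ and /o/, so it spirantizes to the fricative [x]. → [wewufewjexousaxoa].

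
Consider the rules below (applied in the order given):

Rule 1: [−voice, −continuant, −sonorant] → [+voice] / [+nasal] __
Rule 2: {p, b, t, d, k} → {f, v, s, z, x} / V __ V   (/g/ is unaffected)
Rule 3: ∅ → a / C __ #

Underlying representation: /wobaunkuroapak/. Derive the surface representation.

wovaunguroafaka

Rule 1 (post-nasal voicing): /k/ is a voiceless stop immediately after the nasal /n/, so it voices to [g]. /wobaunkuroapak/ → wobaunguroapak.
Rule 2 (intervocalic spirantization): /b/ is a stop between vowels /o/ and /a/, so it spirantizes to the fricative [v]. /p/ is a stop between vowels /a/ and /a/, so it spirantizes to the fricative [f]. /wobaunguroapak/ → wovaunguroafak.
Rule 3 (final a-epenthesis): the form ends in the consonant /k/, so [a] is inserted word-finally. /wovaunguroafak/ → wovaunguroafaka.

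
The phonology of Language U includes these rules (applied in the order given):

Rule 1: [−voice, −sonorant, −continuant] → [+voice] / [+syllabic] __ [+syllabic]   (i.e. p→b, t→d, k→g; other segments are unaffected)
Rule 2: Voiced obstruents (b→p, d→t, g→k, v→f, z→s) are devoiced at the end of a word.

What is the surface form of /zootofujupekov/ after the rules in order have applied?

zoodofujubegof

Rule 1 (intervocalic voicing): /t/ is a voiceless stop between vowels /o/ and /o/, so it voices to [d]. /p/ is a voiceless stop between vowels /u/ and /e/, so it voices to [b]. /k/ is a voiceless stop between vowels /e/ and /o/, so it voices to [g]. /zootofujupekov/ → zoodofujubegov.
Rule 2 (final devoicing): /v/ is a voiced obstruent in word-final position, so it devoices to [f]. /zoodofujubegov/ → zoodofujubegof.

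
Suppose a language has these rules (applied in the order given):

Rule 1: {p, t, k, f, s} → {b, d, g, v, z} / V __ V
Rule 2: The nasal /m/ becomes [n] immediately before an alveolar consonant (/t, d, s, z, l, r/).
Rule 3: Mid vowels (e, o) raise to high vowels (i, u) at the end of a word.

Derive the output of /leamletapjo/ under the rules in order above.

Rule 1 (intervocalic voicing): /t/ is a voiceless obstruent between vowels /e/ and /a/, so it voices to [d]. /leamletapjo/ → leamledapjo.
Rule 2 (nasal place assimilation): /m/ precedes the alveolar consonant /l/, so it assimilates in place to [n]. /leamledapjo/ → leanledapjo.
Rule 3 (final vowel raising): /o/ is a mid vowel in word-final position, so it raises to [u]. /leanledapjo/ → leanledapju.

leanledapju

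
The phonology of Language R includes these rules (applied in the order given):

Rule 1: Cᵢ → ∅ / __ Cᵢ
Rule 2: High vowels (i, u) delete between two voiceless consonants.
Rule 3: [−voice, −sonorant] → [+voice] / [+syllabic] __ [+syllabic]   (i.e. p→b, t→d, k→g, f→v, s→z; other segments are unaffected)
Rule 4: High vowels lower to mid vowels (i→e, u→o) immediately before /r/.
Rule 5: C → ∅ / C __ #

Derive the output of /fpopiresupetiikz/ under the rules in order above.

Rule 1 (degemination): no segment meets the environment; /fpopiresupetiikz/ is unchanged.
Rule 2 (high vowel syncope): /u/ is a high vowel flanked by voiceless consonants /s/ and /p/, so it deletes. /fpopiresupetiikz/ → fpopirespetiikz.
Rule 3 (intervocalic voicing): /p/ is a voiceless obstruent between vowels /o/ and /i/, so it voices to [b]. /t/ is a voiceless obstruent between vowels /e/ and /i/, so it voices to [d]. /fpopirespetiikz/ → fpobirespediikz.
Rule 4 (pre-rhotic lowering): /i/ is a high vowel immediately before /r/, so it lowers to [e]. /fpobirespediikz/ → fpoberespediikz.
Rule 5 (final cluster simplification): /z/ is the second consonant of a word-final cluster /kz/, so it deletes. /fpoberespediikz/ → fpoberespediik.

fpoberespediik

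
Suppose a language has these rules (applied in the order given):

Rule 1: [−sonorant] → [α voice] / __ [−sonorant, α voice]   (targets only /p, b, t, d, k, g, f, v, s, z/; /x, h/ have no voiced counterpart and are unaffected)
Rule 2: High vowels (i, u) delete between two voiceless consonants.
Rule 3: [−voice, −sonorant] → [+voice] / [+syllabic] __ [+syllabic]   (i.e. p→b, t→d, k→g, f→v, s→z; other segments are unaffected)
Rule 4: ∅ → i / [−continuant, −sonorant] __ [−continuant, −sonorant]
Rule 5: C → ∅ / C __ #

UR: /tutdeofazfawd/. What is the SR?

Rule 1 (regressive voicing assimilation): /t/ precedes the voiced obstruent /d/, so it voices to [d] by assimilation. /z/ precedes the voiceless obstruent /f/, so it devoices to [s] by assimilation. /tutdeofazfawd/ → tuddeofasfawd.
Rule 2 (high vowel syncope): no segment meets the environment; /tuddeofasfawd/ is unchanged.
Rule 3 (intervocalic voicing): /f/ is a voiceless obstruent between vowels /o/ and /a/, so it voices to [v]. /tuddeofasfawd/ → tuddeovasfawd.
Rule 4 (stop-cluster i-epenthesis): /d/ and /d/ form a stop–stop cluster, so [i] is inserted between them. /tuddeovasfawd/ → tudideovasfawd.
Rule 5 (final cluster simplification): /d/ is the second consonant of a word-final cluster /wd/, so it deletes. /tudideovasfawd/ → tudideovasfaw.

tudideovasfaw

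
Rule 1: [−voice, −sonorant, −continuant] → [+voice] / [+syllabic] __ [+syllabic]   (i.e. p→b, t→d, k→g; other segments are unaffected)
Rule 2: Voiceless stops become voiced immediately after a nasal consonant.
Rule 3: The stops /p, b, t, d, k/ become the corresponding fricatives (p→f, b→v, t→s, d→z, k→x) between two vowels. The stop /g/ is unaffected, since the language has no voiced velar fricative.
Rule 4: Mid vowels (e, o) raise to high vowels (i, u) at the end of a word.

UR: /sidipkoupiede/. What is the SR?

sizipkouviezi

Rule 1 (intervocalic voicing): /p/ is a voiceless stop between vowels /u/ and /i/, so it voices to [b]. /sidipkoupiede/ → sidipkoubiede.
Rule 2 (post-nasal voicing): no segment meets the environment; /sidipkoubiede/ is unchanged.
Rule 3 (intervocalic spirantization): /d/ is a stop between vowels /i/ and /i/, so it spirantizes to the fricative [z]. /b/ is a stop between vowels /u/ and /i/, so it spirantizes to the fricative [v]. /d/ is a stop between vowels /e/ and /e/, so it spirantizes to the fricative [z]. /sidipkoubiede/ → sizipkouvieze.
Rule 4 (final vowel raising): /e/ is a mid vowel in word-final position, so it raises to [i]. /sizipkouvieze/ → sizipkouviezi.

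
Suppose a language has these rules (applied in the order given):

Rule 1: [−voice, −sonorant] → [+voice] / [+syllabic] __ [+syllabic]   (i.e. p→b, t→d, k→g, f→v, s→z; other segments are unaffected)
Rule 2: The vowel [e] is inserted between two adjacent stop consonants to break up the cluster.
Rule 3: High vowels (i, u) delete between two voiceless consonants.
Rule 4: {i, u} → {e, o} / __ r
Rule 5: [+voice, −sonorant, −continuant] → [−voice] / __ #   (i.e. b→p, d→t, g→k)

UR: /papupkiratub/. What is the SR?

pabupekeradup

Rule 1 (intervocalic voicing): /p/ is a voiceless obstruent between vowels /a/ and /u/, so it voices to [b]. /t/ is a voiceless obstruent between vowels /a/ and /u/, so it voices to [d]. /papupkiratub/ → pabupkiradub.
Rule 2 (stop-cluster e-epenthesis): /p/ and /k/ form a stop–stop cluster, so [e] is inserted between them. /pabupkiradub/ → pabupekiradub.
Rule 3 (high vowel syncope): no segment meets the environment; /pabupekiradub/ is unchanged.
Rule 4 (pre-rhotic lowering): /i/ is a high vowel immediately before /r/, so it lowers to [e]. /pabupekiradub/ → pabupekeradub.
Rule 5 (final devoicing): /b/ is a voiced stop in word-final position, so it devoices to [p]. /pabupekeradub/ → pabupekeradup.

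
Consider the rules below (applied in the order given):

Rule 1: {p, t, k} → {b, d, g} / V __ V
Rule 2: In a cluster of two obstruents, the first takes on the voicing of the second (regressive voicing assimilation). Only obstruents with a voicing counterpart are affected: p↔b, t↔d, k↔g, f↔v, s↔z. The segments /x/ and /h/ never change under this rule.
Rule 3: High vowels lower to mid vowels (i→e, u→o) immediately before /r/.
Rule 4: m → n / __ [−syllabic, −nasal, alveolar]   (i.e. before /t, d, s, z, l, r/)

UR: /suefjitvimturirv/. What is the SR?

Rule 1 (intervocalic voicing): no segment meets the environment; /suefjitvimturirv/ is unchanged.
Rule 2 (regressive voicing assimilation): /t/ precedes the voiced obstruent /v/, so it voices to [d] by assimilation. /suefjitvimturirv/ → suefjidvimturirv.
Rule 3 (pre-rhotic lowering): /u/ is a high vowel immediately before /r/, so it lowers to [o]. /i/ is a high vowel immediately before /r/, so it lowers to [e]. /suefjidvimturirv/ → suefjidvimtorerv.
Rule 4 (nasal place assimilation): /m/ precedes the alveolar consonant /t/, so it assimilates in place to [n]. /suefjidvimtorerv/ → suefjidvintorerv.

suefjidvintorerv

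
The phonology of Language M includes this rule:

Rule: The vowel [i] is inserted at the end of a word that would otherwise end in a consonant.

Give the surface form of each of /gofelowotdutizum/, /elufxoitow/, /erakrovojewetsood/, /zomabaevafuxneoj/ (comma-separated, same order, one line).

gofelowotdutizumi, elufxoitowi, erakrovojewetsoodi, zomabaevafuxneoji

/gofelowotdutizum/: the form ends in the consonant /m/, so [i] is inserted word-finally. → [gofelowotdutizumi].
/elufxoitow/: the form ends in the consonant /w/, so [i] is inserted word-finally. → [elufxoitowi].
/erakrovojewetsood/: the form ends in the consonant /d/, so [i] is inserted word-finally. → [erakrovojewetsoodi].
/zomabaevafuxneoj/: the form ends in the consonant /j/, so [i] is inserted word-finally. → [zomabaevafuxneoji].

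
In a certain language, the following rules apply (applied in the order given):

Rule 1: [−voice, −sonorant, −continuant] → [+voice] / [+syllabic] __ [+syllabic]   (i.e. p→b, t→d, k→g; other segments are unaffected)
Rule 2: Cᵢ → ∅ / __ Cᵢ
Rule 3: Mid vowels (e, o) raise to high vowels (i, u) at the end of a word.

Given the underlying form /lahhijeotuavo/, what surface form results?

Rule 1 (intervocalic voicing): /t/ is a voiceless stop between vowels /o/ and /u/, so it voices to [d]. /lahhijeotuavo/ → lahhijeoduavo.
Rule 2 (degemination): /hh/ is a geminate; the first /h/ deletes. /lahhijeoduavo/ → lahijeoduavo.
Rule 3 (final vowel raising): /o/ is a mid vowel in word-final position, so it raises to [u]. /lahijeoduavo/ → lahijeoduavu.

lahijeoduavu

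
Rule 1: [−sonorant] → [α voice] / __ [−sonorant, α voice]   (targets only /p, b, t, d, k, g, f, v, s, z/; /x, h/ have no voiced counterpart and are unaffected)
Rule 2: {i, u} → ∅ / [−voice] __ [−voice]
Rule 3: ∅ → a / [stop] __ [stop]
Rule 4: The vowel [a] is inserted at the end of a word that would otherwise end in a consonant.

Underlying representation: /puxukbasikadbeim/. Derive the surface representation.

Rule 1 (regressive voicing assimilation): /k/ precedes the voiced obstruent /b/, so it voices to [g] by assimilation. /puxukbasikadbeim/ → puxugbasikadbeim.
Rule 2 (high vowel syncope): /u/ is a high vowel flanked by voiceless consonants /p/ and /x/, so it deletes. /i/ is a high vowel flanked by voiceless consonants /s/ and /k/, so it deletes. /puxugbasikadbeim/ → pxugbaskadbeim.
Rule 3 (stop-cluster a-epenthesis): /g/ and /b/ form a stop–stop cluster, so [a] is inserted between them. /d/ and /b/ form a stop–stop cluster, so [a] is inserted between them. /pxugbaskadbeim/ → pxugabaskadabeim.
Rule 4 (final a-epenthesis): the form ends in the consonant /m/, so [a] is inserted word-finally. /pxugabaskadabeim/ → pxugabaskadabeima.

pxugabaskadabeima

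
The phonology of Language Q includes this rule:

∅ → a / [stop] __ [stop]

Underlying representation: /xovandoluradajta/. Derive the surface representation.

No segment of /xovandoluradajta/ meets the structural description of the rule, so the form surfaces unchanged.

xovandoluradajta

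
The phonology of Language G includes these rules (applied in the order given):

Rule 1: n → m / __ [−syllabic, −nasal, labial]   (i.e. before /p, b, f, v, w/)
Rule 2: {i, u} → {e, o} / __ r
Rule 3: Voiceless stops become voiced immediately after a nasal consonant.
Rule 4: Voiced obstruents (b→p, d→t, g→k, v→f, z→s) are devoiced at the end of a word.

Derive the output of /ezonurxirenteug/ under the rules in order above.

ezonorxerendeuk

Rule 1 (nasal place assimilation): no segment meets the environment; /ezonurxirenteug/ is unchanged.
Rule 2 (pre-rhotic lowering): /u/ is a high vowel immediately before /r/, so it lowers to [o]. /i/ is a high vowel immediately before /r/, so it lowers to [e]. /ezonurxirenteug/ → ezonorxerenteug.
Rule 3 (post-nasal voicing): /t/ is a voiceless stop immediately after the nasal /n/, so it voices to [d]. /ezonorxerenteug/ → ezonorxerendeug.
Rule 4 (final devoicing): /g/ is a voiced obstruent in word-final position, so it devoices to [k]. /ezonorxerendeug/ → ezonorxerendeuk.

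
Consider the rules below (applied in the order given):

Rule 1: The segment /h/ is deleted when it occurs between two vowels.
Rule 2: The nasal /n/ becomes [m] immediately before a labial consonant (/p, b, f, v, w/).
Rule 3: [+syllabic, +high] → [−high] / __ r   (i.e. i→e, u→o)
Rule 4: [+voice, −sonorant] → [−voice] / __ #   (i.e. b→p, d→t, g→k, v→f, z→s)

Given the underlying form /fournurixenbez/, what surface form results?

foornorixembes

Rule 1 (intervocalic h-deletion): no segment meets the environment; /fournurixenbez/ is unchanged.
Rule 2 (nasal place assimilation): /n/ precedes the labial consonant /b/, so it assimilates in place to [m]. /fournurixenbez/ → fournurixembez.
Rule 3 (pre-rhotic lowering): /u/ is a high vowel immediately before /r/, so it lowers to [o]. /u/ is a high vowel immediately before /r/, so it lowers to [o]. /fournurixembez/ → foornorixembez.
Rule 4 (final devoicing): /z/ is a voiced obstruent in word-final position, so it devoices to [s]. /foornorixembez/ → foornorixembes.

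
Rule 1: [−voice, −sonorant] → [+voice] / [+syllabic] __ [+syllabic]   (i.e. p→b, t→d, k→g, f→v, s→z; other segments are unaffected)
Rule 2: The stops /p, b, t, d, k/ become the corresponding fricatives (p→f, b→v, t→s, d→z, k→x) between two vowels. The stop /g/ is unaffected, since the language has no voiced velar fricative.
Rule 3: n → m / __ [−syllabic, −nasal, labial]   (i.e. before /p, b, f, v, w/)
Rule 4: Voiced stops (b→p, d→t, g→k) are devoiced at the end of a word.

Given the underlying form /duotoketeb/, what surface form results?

Rule 1 (intervocalic voicing): /t/ is a voiceless obstruent between vowels /o/ and /o/, so it voices to [d]. /k/ is a voiceless obstruent between vowels /o/ and /e/, so it voices to [g]. /t/ is a voiceless obstruent between vowels /e/ and /e/, so it voices to [d]. /duotoketeb/ → duodogedeb.
Rule 2 (intervocalic spirantization): /d/ is a stop between vowels /o/ and /o/, so it spirantizes to the fricative [z]. /d/ is a stop between vowels /e/ and /e/, so it spirantizes to the fricative [z]. /duodogedeb/ → duozogezeb.
Rule 3 (nasal place assimilation): no segment meets the environment; /duozogezeb/ is unchanged.
Rule 4 (final devoicing): /b/ is a voiced stop in word-final position, so it devoices to [p]. /duozogezeb/ → duozogezep.

duozogezep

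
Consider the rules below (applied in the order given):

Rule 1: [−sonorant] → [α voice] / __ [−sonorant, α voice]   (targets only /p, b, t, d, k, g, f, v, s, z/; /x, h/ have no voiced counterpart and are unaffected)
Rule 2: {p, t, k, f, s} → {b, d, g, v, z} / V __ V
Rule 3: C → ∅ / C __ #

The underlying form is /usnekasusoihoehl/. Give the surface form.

Rule 1 (regressive voicing assimilation): no segment meets the environment; /usnekasusoihoehl/ is unchanged.
Rule 2 (intervocalic voicing): /k/ is a voiceless obstruent between vowels /e/ and /a/, so it voices to [g]. /s/ is a voiceless obstruent between vowels /a/ and /u/, so it voices to [z]. /s/ is a voiceless obstruent between vowels /u/ and /o/, so it voices to [z]. /usnekasusoihoehl/ → usnegazuzoihoehl.
Rule 3 (final cluster simplification): /l/ is the second consonant of a word-final cluster /hl/, so it deletes. /usnegazuzoihoehl/ → usnegazuzoihoeh.

usnegazuzoihoeh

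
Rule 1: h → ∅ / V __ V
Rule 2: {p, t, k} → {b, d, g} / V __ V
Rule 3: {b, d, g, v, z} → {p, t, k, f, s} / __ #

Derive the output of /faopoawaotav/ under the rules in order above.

faoboawaodaf

Rule 1 (intervocalic h-deletion): no segment meets the environment; /faopoawaotav/ is unchanged.
Rule 2 (intervocalic voicing): /p/ is a voiceless stop between vowels /o/ and /o/, so it voices to [b]. /t/ is a voiceless stop between vowels /o/ and /a/, so it voices to [d]. /faopoawaotav/ → faoboawaodav.
Rule 3 (final devoicing): /v/ is a voiced obstruent in word-final position, so it devoices to [f]. /faoboawaodav/ → faoboawaodaf.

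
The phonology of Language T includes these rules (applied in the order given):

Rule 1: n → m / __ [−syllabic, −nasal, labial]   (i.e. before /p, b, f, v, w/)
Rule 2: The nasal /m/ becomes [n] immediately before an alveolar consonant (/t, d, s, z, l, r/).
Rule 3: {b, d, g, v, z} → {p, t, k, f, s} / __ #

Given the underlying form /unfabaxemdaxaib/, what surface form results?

umfabaxendaxaip

Rule 1 (nasal place assimilation): /n/ precedes the labial consonant /f/, so it assimilates in place to [m]. /unfabaxemdaxaib/ → umfabaxemdaxaib.
Rule 2 (nasal place assimilation): /m/ precedes the alveolar consonant /d/, so it assimilates in place to [n]. /umfabaxemdaxaib/ → umfabaxendaxaib.
Rule 3 (final devoicing): /b/ is a voiced obstruent in word-final position, so it devoices to [p]. /umfabaxendaxaib/ → umfabaxendaxaip.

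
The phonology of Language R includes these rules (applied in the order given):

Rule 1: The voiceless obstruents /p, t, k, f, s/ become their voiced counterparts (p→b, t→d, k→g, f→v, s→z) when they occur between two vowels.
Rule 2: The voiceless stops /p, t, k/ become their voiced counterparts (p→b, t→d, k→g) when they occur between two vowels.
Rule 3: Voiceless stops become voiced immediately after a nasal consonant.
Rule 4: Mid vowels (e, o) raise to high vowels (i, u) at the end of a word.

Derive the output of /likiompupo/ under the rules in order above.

ligiombubu

Rule 1 (intervocalic voicing): /k/ is a voiceless obstruent between vowels /i/ and /i/, so it voices to [g]. /p/ is a voiceless obstruent between vowels /u/ and /o/, so it voices to [b]. /likiompupo/ → ligiompubo.
Rule 2 (intervocalic voicing): no segment meets the environment; /ligiompubo/ is unchanged.
Rule 3 (post-nasal voicing): /p/ is a voiceless stop immediately after the nasal /m/, so it voices to [b]. /ligiompubo/ → ligiombubo.
Rule 4 (final vowel raising): /o/ is a mid vowel in word-final position, so it raises to [u]. /ligiombubo/ → ligiombubu.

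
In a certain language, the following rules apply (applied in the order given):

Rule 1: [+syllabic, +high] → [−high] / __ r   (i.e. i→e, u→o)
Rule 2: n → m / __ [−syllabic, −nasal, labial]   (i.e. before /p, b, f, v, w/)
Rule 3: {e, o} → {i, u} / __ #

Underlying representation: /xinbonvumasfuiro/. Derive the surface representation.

ximbomvumasfueru

Rule 1 (pre-rhotic lowering): /i/ is a high vowel immediately before /r/, so it lowers to [e]. /xinbonvumasfuiro/ → xinbonvumasfuero.
Rule 2 (nasal place assimilation): /n/ precedes the labial consonant /b/, so it assimilates in place to [m]. /n/ precedes the labial consonant /v/, so it assimilates in place to [m]. /xinbonvumasfuero/ → ximbomvumasfuero.
Rule 3 (final vowel raising): /o/ is a mid vowel in word-final position, so it raises to [u]. /ximbomvumasfuero/ → ximbomvumasfueru.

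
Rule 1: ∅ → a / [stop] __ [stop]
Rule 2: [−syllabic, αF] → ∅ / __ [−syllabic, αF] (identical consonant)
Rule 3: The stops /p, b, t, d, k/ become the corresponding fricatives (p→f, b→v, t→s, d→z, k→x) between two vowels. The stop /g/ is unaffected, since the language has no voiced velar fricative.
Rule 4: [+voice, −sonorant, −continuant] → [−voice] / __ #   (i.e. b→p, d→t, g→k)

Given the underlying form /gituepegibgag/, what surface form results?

gisuefegivagak

Rule 1 (stop-cluster a-epenthesis): /b/ and /g/ form a stop–stop cluster, so [a] is inserted between them. /gituepegibgag/ → gituepegibagag.
Rule 2 (degemination): no segment meets the environment; /gituepegibagag/ is unchanged.
Rule 3 (intervocalic spirantization): /t/ is a stop between vowels /i/ and /u/, so it spirantizes to the fricative [s]. /p/ is a stop between vowels /e/ and /e/, so it spirantizes to the fricative [f]. /b/ is a stop between vowels /i/ and /a/, so it spirantizes to the fricative [v]. /gituepegibagag/ → gisuefegivagag.
Rule 4 (final devoicing): /g/ is a voiced stop in word-final position, so it devoices to [k]. /gisuefegivagag/ → gisuefegivagak.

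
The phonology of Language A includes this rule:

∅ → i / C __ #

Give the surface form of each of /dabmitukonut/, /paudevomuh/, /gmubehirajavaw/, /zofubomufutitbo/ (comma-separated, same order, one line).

dabmitukonuti, paudevomuhi, gmubehirajavawi, zofubomufutitbo

/dabmitukonut/: the form ends in the consonant /t/, so [i] is inserted word-finally. → [dabmitukonuti].
/paudevomuh/: the form ends in the consonant /h/, so [i] is inserted word-finally. → [paudevomuhi].
/gmubehirajavaw/: the form ends in the consonant /w/, so [i] is inserted word-finally. → [gmubehirajavawi].
/zofubomufutitbo/: the rule's environment is not met; surfaces unchanged as [zofubomufutitbo].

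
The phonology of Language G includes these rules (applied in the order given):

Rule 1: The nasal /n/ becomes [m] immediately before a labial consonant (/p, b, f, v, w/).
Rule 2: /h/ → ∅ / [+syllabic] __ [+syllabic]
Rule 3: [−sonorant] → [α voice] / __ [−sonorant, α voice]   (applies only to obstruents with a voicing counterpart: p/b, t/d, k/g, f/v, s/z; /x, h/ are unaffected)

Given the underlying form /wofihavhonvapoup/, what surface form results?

wofiafhomvapoup

Rule 1 (nasal place assimilation): /n/ precedes the labial consonant /v/, so it assimilates in place to [m]. /wofihavhonvapoup/ → wofihavhomvapoup.
Rule 2 (intervocalic h-deletion): /h/ occurs between vowels /i/ and /a/, so it deletes. /wofihavhomvapoup/ → wofiavhomvapoup.
Rule 3 (regressive voicing assimilation): /v/ precedes the voiceless obstruent /h/, so it devoices to [f] by assimilation. /wofiavhomvapoup/ → wofiafhomvapoup.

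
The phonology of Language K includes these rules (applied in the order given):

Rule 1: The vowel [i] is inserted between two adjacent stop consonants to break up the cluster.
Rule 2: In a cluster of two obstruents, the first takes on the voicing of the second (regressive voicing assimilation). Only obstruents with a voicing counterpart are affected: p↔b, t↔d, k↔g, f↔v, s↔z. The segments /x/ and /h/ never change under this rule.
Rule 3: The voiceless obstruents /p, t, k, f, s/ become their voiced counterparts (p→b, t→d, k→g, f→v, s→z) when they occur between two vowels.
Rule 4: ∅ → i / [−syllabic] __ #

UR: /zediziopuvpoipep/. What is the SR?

zediziobufpoibepi

Rule 1 (stop-cluster i-epenthesis): no segment meets the environment; /zediziopuvpoipep/ is unchanged.
Rule 2 (regressive voicing assimilation): /v/ precedes the voiceless obstruent /p/, so it devoices to [f] by assimilation. /zediziopuvpoipep/ → zediziopufpoipep.
Rule 3 (intervocalic voicing): /p/ is a voiceless obstruent between vowels /o/ and /u/, so it voices to [b]. /p/ is a voiceless obstruent between vowels /i/ and /e/, so it voices to [b]. /zediziopufpoipep/ → zediziobufpoibep.
Rule 4 (final i-epenthesis): the form ends in the consonant /p/, so [i] is inserted word-finally. /zediziobufpoibep/ → zediziobufpoibepi.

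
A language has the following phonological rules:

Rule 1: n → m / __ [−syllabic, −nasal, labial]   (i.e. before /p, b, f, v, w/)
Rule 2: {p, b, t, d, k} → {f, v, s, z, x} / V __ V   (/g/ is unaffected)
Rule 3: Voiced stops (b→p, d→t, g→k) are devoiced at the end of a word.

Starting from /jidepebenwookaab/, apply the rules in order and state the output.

jizefevemwooxaap

Rule 1 (nasal place assimilation): /n/ precedes the labial consonant /w/, so it assimilates in place to [m]. /jidepebenwookaab/ → jidepebemwookaab.
Rule 2 (intervocalic spirantization): /d/ is a stop between vowels /i/ and /e/, so it spirantizes to the fricative [z]. /p/ is a stop between vowels /e/ and /e/, so it spirantizes to the fricative [f]. /b/ is a stop between vowels /e/ and /e/, so it spirantizes to the fricative [v]. /k/ is a stop between vowels /o/ and /a/, so it spirantizes to the fricative [x]. /jidepebemwookaab/ → jizefevemwooxaab.
Rule 3 (final devoicing): /b/ is a voiced stop in word-final position, so it devoices to [p]. /jizefevemwooxaab/ → jizefevemwooxaap.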